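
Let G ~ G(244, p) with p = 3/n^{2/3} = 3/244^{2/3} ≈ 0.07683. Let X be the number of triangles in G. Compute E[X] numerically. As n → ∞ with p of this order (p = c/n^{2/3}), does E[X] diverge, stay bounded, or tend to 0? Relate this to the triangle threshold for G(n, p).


Number of potential triangles: C(244, 3) = 2391444.
Each occurs with probability p³ ≈ (0.07683)³ ≈ 4.5350712e-04.
By linearity: E[X] = C(244, 3)·p³ ≈ 2391444 · 4.5350712e-04 ≈ 1084.53689.
Since α = 2/3 < 1, p = c/n^{2/3} ≫ 1/n is above the triangle threshold p ~ 1/n. Asymptotically E[X] ~ (c³/6)·n^{3(1−α)} = (3³/6)·n^{1} → ∞; triangles are abundant w.h.p.

E[X] ≈ 1084.53689; in regime p = Θ(1/n^{2/3}) E[X] diverges (above the triangle threshold p ~ 1/n).


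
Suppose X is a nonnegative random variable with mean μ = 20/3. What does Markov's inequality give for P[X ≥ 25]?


μ = E[X] = 20/3, a = 25.
Markov: P[X ≥ 25] ≤ μ/a = (20/3)/25 = 4/15.
Numerically: ≈ 0.267.
(Since a = 25 > μ = 6.667, the bound 4/15 is < 1 and informative.)

P[X ≥ 25] ≤ 4/15 ≈ 0.267.


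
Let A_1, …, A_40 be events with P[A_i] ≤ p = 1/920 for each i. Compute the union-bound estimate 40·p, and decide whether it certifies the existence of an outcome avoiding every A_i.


Union bound: P[∪_{i=1}^{40} A_i] ≤ Σ_i P[A_i] ≤ 40·p = 40·(1/920) = 1/23.
Numerically: 1/23 ≈ 0.0434783.
Is 1/23 < 1? YES.
Since P[∪ A_i] ≤ 1/23 < 1, the complement has P[∩ A_i^c] ≥ 1 − 1/23 = 22/23 > 0, so some outcome avoids every A_i.

40·p = 1/23 ≈ 0.0434783; existence CERTIFIED by the union bound.


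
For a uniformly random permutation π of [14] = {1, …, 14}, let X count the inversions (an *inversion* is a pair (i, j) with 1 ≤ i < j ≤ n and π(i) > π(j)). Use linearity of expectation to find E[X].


Write X = Σ X_I over the C(14, 2) = 91 pairs i < j, with X_I the indicator of one inversion.
There are 91 indicators.
For each fixed pair i < j, the values π(i) and π(j) are two distinct elements of {1, …, 14} in uniformly random order; by symmetry P[π(i) > π(j)] = 1/2.
By linearity: E[X] = 91 · (1/2) = C(14, 2) · (1/2) = 91/2 = 91/2 ≈ 45.500.

E[X] = 91/2 = 45.500.


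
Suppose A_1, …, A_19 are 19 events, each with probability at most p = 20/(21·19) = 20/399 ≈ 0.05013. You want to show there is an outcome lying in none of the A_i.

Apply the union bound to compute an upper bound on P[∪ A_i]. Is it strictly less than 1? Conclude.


Union bound: P[∪_{i=1}^{19} A_i] ≤ Σ_i P[A_i] ≤ 19·p = 19·(20/399) = 20/21.
Numerically: 20/21 ≈ 0.95238.
Is 20/21 < 1? YES.
Since P[∪ A_i] ≤ 20/21 < 1, the complement has P[∩ A_i^c] ≥ 1 − 20/21 = 1/21 > 0, so some outcome avoids every A_i.

19·p = 20/21 ≈ 0.95238; existence CERTIFIED by the union bound.


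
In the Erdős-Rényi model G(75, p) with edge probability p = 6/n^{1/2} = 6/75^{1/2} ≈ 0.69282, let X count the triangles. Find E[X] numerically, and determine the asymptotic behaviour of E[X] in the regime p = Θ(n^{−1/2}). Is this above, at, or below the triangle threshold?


Number of potential triangles: C(75, 3) = 67525.
Each occurs with probability p³ ≈ (0.69282)³ ≈ 3.3255376e-01.
By linearity: E[X] = C(75, 3)·p³ ≈ 67525 · 3.3255376e-01 ≈ 22455.69231.
Since α = 1/2 < 1, p = c/n^{1/2} ≫ 1/n is above the triangle threshold p ~ 1/n. Asymptotically E[X] ~ (c³/6)·n^{3(1−α)} = (6³/6)·n^{1.5} → ∞; triangles are abundant w.h.p.

E[X] ≈ 22455.69231; in regime p = Θ(1/n^{1/2}) E[X] diverges (above the triangle threshold p ~ 1/n).


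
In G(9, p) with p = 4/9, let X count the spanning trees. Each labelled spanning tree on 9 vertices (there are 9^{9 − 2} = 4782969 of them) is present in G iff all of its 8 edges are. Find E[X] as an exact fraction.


K_9 has 9^{9 − 2} = 4782969 labelled spanning trees.
For each such spanning tree H, let X_H = 1 if all 8 edges of H are present in G. Then P[X_H = 1] = p^{8} = (4/9)^{8} = 65536/43046721.
By linearity of expectation: E[X] = Σ_H E[X_H] = 4782969 · p^{8} = 4782969 · 65536/43046721 = 65536/9.
Numerically: E[X] ≈ 7281.78.

E[X] = 4782969 · (4/9)^{8} = 65536/9 ≈ 7281.78.


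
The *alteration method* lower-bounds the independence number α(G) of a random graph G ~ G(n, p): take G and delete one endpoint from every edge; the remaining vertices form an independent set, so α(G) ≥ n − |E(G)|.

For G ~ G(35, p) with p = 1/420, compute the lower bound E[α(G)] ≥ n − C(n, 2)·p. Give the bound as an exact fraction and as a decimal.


E[|E(G)|] = C(35, 2)·p = 595 · (1/420) = 17/12.
E[α(G)] ≥ n − E[|E(G)|] = 35 − 17/12 = 403/12.
Numerically: ≈ 33.583.
(This is only a lower bound; the true E[α(G)] may be larger.)

E[α(G)] ≥ 403/12 ≈ 33.583.


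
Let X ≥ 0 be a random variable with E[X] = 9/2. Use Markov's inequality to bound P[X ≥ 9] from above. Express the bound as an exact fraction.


μ = E[X] = 9/2, a = 9.
Markov: P[X ≥ 9] ≤ μ/a = (9/2)/9 = 1/2.
Numerically: ≈ 0.500000.
(Since a = 9 > μ = 4.500000, the bound 1/2 is < 1 and informative.)

P[X ≥ 9] ≤ 1/2 ≈ 0.500000.


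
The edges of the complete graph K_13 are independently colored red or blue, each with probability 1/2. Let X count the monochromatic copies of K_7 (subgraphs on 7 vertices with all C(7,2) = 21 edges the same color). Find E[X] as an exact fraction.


Let X = Σ_S X_S over the C(13, 7) = 1716 subsets S of size 7, where X_S = 1 if the K_7 on S is monochromatic.
For a fixed S, the K_7 on S has C(7, 2) = 21 edges. P[all 21 edges red] = (1/2)^21, and likewise for blue, so P[monochromatic] = 2·(1/2)^21 = 2^{1 − 21} = 1/1048576.
By linearity of expectation: E[X] = C(13, 7) · 2^{1 − 21} = 1716 · 1/1048576 = 429/262144.
Numerically: E[X] ≈ 0.002.

E[X] = C(13,7)·2^(1−C(7,2)) = 429/262144 ≈ 0.002.


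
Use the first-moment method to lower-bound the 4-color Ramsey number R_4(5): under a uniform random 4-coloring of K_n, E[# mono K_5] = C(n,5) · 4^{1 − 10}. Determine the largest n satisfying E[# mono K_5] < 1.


We need C(n, 5) · 4^{1 − 10} < 1, i.e. C(n, 5) < 4^{10 − 1} = 262144.
Check values of n near the boundary:
  n = 28: C(28, 5) = 98280; 98280 < 262144? YES
  n = 29: C(29, 5) = 118755; 118755 < 262144? YES
  n = 30: C(30, 5) = 142506; 142506 < 262144? YES
  n = 31: C(31, 5) = 169911; 169911 < 262144? YES
  n = 32: C(32, 5) = 201376; 201376 < 262144? YES
  n = 33: C(33, 5) = 237336; 237336 < 262144? YES
  n = 34: C(34, 5) = 278256; 278256 < 262144? NO
  n = 35: C(35, 5) = 324632; 324632 < 262144? NO
  n = 36: C(36, 5) = 376992; 376992 < 262144? NO
The largest n with C(n, 5) < 262144 is n = 33 (where E[X] = 29667/32768 ≈ 0.9054). Hence R_4(5) > 33, i.e. R_4(5) ≥ 34.

Largest n = 33; hence R_4(5) > 33.


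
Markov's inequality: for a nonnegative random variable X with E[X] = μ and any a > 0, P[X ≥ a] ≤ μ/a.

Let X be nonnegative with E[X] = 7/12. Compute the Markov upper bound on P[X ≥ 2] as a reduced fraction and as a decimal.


μ = E[X] = 7/12, a = 2.
Markov: P[X ≥ 2] ≤ μ/a = (7/12)/2 = 7/24.
Numerically: ≈ 0.291667.
(Since a = 2 > μ = 0.583333, the bound 7/24 is < 1 and informative.)

P[X ≥ 2] ≤ 7/24 ≈ 0.291667.


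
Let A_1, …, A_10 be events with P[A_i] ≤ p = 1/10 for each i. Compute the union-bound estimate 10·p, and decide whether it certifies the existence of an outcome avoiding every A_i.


Union bound: P[∪_{i=1}^{10} A_i] ≤ Σ_i P[A_i] ≤ 10·p = 10·(1/10) = 1.
Numerically: 1 ≈ 1.00000.
Is 1 < 1? NO.
Since the bound 1 is ≥ 1, the union bound is uninformative here; it does NOT by itself certify existence.

10·p = 1 ≈ 1.00000; existence NOT certified by the union bound.


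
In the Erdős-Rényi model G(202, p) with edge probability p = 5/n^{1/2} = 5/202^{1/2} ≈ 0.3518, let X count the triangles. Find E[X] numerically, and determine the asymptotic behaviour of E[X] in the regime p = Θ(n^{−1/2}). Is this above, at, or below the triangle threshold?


Number of potential triangles: C(202, 3) = 1353400.
Each occurs with probability p³ ≈ (0.3518)³ ≈ 4.3539452e-02.
By linearity: E[X] = C(202, 3)·p³ ≈ 1353400 · 4.3539452e-02 ≈ 58926.29437.
Since α = 1/2 < 1, p = c/n^{1/2} ≫ 1/n is above the triangle threshold p ~ 1/n. Asymptotically E[X] ~ (c³/6)·n^{3(1−α)} = (5³/6)·n^{1.5} → ∞; triangles are abundant w.h.p.

E[X] ≈ 58926.29437; in regime p = Θ(1/n^{1/2}) E[X] diverges (above the triangle threshold p ~ 1/n).


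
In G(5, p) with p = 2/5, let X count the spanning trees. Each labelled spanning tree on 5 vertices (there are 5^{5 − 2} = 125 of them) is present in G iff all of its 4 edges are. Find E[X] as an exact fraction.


K_5 has 5^{5 − 2} = 125 labelled spanning trees.
For each such spanning tree H, let X_H = 1 if all 4 edges of H are present in G. Then P[X_H = 1] = p^{4} = (2/5)^{4} = 16/625.
By linearity: E[X] = Σ_H E[X_H] = 125 · p^{4} = 125 · 16/625 = 16/5.
Numerically: E[X] ≈ 3.2.

E[X] = 125 · (2/5)^{4} = 16/5 ≈ 3.2.


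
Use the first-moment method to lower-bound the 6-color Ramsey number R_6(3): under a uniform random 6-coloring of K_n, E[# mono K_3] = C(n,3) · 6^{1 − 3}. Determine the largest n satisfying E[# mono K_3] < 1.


We need C(n, 3) · 6^{1 − 3} < 1, i.e. C(n, 3) < 6^{3 − 1} = 36.
Check values of n near the boundary:
  n = 3: C(3, 3) = 1; 1 < 36? YES
  n = 4: C(4, 3) = 4; 4 < 36? YES
  n = 5: C(5, 3) = 10; 10 < 36? YES
  n = 6: C(6, 3) = 20; 20 < 36? YES
  n = 7: C(7, 3) = 35; 35 < 36? YES
  n = 8: C(8, 3) = 56; 56 < 36? NO
  n = 9: C(9, 3) = 84; 84 < 36? NO
  n = 10: C(10, 3) = 120; 120 < 36? NO
The largest n with C(n, 3) < 36 is n = 7 (where E[X] = 35/36 ≈ 0.972222). Hence R_6(3) > 7, i.e. R_6(3) ≥ 8.

Largest n = 7; hence R_6(3) > 7.


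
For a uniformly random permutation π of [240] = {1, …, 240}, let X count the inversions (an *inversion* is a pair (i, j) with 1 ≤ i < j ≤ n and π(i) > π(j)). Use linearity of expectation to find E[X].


Write X = Σ X_I over the C(240, 2) = 28680 pairs i < j, with X_I the indicator of one inversion.
There are 28680 indicators.
For each fixed pair i < j, the values π(i) and π(j) are two distinct elements of {1, …, 240} in uniformly random order; by symmetry P[π(i) > π(j)] = 1/2.
By linearity: E[X] = 28680 · (1/2) = C(240, 2) · (1/2) = 28680/2 = 14340 ≈ 14340.00000.

E[X] = 14340 = 14340.00000.


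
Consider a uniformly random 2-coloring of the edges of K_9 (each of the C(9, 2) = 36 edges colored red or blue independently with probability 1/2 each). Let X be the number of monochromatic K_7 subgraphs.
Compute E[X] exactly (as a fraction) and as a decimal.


Let X = Σ_S X_S over the C(9, 7) = 36 subsets S of size 7, where X_S = 1 if the K_7 on S is monochromatic.
For a fixed S, the K_7 on S has C(7, 2) = 21 edges. P[all 21 edges red] = (1/2)^21, and likewise for blue, so P[monochromatic] = 2·(1/2)^21 = 2^{1 − 21} = 1/1048576.
By linearity of expectation: E[X] = C(9, 7) · 2^{1 − 21} = 36 · 1/1048576 = 9/262144.
Numerically: E[X] ≈ 0.00003.

E[X] = C(9,7)·2^(1−C(7,2)) = 9/262144 ≈ 0.00003.


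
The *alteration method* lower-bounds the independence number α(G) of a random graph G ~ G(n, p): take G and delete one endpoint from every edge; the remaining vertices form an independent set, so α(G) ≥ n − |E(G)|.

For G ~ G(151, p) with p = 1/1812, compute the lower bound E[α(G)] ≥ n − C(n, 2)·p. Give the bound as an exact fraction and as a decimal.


E[|E(G)|] = C(151, 2)·p = 11325 · (1/1812) = 25/4.
E[α(G)] ≥ n − E[|E(G)|] = 151 − 25/4 = 579/4.
Numerically: ≈ 144.75000.
(This is only a lower bound; the true E[α(G)] may be larger.)

E[α(G)] ≥ 579/4 ≈ 144.75000.


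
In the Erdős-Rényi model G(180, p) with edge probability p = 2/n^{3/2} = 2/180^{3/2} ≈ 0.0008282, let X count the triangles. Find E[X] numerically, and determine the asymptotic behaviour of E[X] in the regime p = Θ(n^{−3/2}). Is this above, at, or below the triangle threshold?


Number of potential triangles: C(180, 3) = 955860.
Each occurs with probability p³ ≈ (0.0008282)³ ≈ 5.680201e-10.
By linearity: E[X] = C(180, 3)·p³ ≈ 955860 · 5.680201e-10 ≈ 0.0005.
Since α = 3/2 > 1, p = c/n^{3/2} = o(1/n) is below the triangle threshold p ~ 1/n. Asymptotically E[X] ~ (c³/6)·n^{3(1−α)} = (2³/6)·n^{-1.5} → 0, so by Markov's inequality G has no triangles w.h.p.

E[X] ≈ 0.0005; in regime p = Θ(1/n^{3/2}) E[X] tends to 0 (below the triangle threshold p ~ 1/n).


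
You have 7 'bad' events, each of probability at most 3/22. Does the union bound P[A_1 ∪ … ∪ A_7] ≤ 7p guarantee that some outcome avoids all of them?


Union bound: P[∪_{i=1}^{7} A_i] ≤ Σ_i P[A_i] ≤ 7·p = 7·(3/22) = 21/22.
Numerically: 21/22 ≈ 0.954545.
Is 21/22 < 1? YES.
Since P[∪ A_i] ≤ 21/22 < 1, the complement has P[∩ A_i^c] ≥ 1 − 21/22 = 1/22 > 0, so some outcome avoids every A_i.

7·p = 21/22 ≈ 0.954545; existence CERTIFIED by the union bound.


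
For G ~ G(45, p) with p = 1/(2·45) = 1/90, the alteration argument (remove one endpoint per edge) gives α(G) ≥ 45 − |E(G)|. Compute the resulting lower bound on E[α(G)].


E[|E(G)|] = C(45, 2)·p = 990 · (1/90) = 11.
E[α(G)] ≥ n − E[|E(G)|] = 45 − 11 = 34.
Numerically: ≈ 34.000.
(This is only a lower bound; the true E[α(G)] may be larger.)

E[α(G)] ≥ 34 ≈ 34.000.


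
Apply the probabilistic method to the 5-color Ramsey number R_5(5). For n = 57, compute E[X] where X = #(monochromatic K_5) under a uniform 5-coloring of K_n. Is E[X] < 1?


E[X] = C(57, 5) · 5^{1 − 10} = 4187106 · 5^{−9} = 4187106/1953125.
As a reduced fraction: E[X] = 4187106/1953125 ≈ 2.1438.
Is E[X] < 1? NO.
Since E[X] ≥ 1, the first-moment bound is inconclusive at n = 57; it does NOT by itself certify R_5(5) > 57.

E[X] = 4187106/1953125 ≈ 2.1438; E[X] ≥ 1; first-moment method inconclusive here.


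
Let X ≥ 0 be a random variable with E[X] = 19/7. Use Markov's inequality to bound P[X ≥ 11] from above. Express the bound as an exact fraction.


μ = E[X] = 19/7, a = 11.
Markov: P[X ≥ 11] ≤ μ/a = (19/7)/11 = 19/77.
Numerically: ≈ 0.24675.
(Since a = 11 > μ = 2.71429, the bound 19/77 is < 1 and informative.)

P[X ≥ 11] ≤ 19/77 ≈ 0.24675.


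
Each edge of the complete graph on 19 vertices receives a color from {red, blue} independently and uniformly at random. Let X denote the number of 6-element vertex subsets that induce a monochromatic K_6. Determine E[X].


Let X = Σ_S X_S over the C(19, 6) = 27132 subsets S of size 6, where X_S = 1 if the K_6 on S is monochromatic.
For a fixed S, the K_6 on S has C(6, 2) = 15 edges. P[all 15 edges red] = (1/2)^15, and likewise for blue, so P[monochromatic] = 2·(1/2)^15 = 2^{1 − 15} = 1/16384.
By linearity of expectation: E[X] = C(19, 6) · 2^{1 − 15} = 27132 · 1/16384 = 6783/4096.
Numerically: E[X] ≈ 1.656.

E[X] = C(19,6)·2^(1−C(6,2)) = 6783/4096 ≈ 1.656.


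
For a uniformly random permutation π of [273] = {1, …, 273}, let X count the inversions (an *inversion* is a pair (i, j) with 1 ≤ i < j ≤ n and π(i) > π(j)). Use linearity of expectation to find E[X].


Write X = Σ X_I over the C(273, 2) = 37128 pairs i < j, with X_I the indicator of one inversion.
There are 37128 indicators.
For each fixed pair i < j, the values π(i) and π(j) are two distinct elements of {1, …, 273} in uniformly random order; by symmetry P[π(i) > π(j)] = 1/2.
By linearity: E[X] = 37128 · (1/2) = C(273, 2) · (1/2) = 37128/2 = 18564 ≈ 18564.000.

E[X] = 18564 = 18564.000.


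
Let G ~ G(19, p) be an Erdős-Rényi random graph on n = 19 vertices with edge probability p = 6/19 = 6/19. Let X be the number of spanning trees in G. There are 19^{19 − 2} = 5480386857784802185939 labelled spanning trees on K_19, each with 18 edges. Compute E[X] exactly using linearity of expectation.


K_19 has 19^{19 − 2} = 5480386857784802185939 labelled spanning trees.
For each such spanning tree H, let X_H = 1 if all 18 edges of H are present in G. Then P[X_H = 1] = p^{18} = (6/19)^{18} = 101559956668416/104127350297911241532841.
By linearity of expectation: E[X] = Σ_H E[X_H] = 5480386857784802185939 · p^{18} = 5480386857784802185939 · 101559956668416/104127350297911241532841 = 101559956668416/19.
Numerically: E[X] ≈ 5.3453e+12.

E[X] = 5480386857784802185939 · (6/19)^{18} = 101559956668416/19 ≈ 5.3453e+12.


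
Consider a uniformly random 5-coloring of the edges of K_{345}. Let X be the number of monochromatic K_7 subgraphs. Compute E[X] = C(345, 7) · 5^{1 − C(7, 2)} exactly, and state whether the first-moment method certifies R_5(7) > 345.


E[X] = C(345, 7) · 5^{1 − 21} = 108567596033820 · 5^{−20} = 108567596033820/95367431640625.
As a reduced fraction: E[X] = 21713519206764/19073486328125 ≈ 1.13841.
Is E[X] < 1? NO.
Since E[X] ≥ 1, the first-moment bound is inconclusive at n = 345; it does NOT by itself certify R_5(7) > 345.

E[X] = 21713519206764/19073486328125 ≈ 1.13841; E[X] ≥ 1; first-moment method inconclusive here.


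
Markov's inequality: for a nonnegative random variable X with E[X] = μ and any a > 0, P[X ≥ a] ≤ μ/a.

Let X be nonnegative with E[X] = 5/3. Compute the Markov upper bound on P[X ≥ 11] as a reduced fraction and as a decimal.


μ = E[X] = 5/3, a = 11.
Markov: P[X ≥ 11] ≤ μ/a = (5/3)/11 = 5/33.
Numerically: ≈ 0.152.
(Since a = 11 > μ = 1.667, the bound 5/33 is < 1 and informative.)

P[X ≥ 11] ≤ 5/33 ≈ 0.152.


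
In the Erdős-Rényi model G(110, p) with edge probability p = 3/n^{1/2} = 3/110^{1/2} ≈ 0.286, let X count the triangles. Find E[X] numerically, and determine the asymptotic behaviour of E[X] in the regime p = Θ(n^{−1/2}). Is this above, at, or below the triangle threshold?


Number of potential triangles: C(110, 3) = 215820.
Each occurs with probability p³ ≈ (0.286)³ ≈ 2.34032e-02.
By linearity: E[X] = C(110, 3)·p³ ≈ 215820 · 2.34032e-02 ≈ 5050.873.
Since α = 1/2 < 1, p = c/n^{1/2} ≫ 1/n is above the triangle threshold p ~ 1/n. Asymptotically E[X] ~ (c³/6)·n^{3(1−α)} = (3³/6)·n^{1.5} → ∞; triangles are abundant w.h.p.

E[X] ≈ 5050.873; in regime p = Θ(1/n^{1/2}) E[X] diverges (above the triangle threshold p ~ 1/n).


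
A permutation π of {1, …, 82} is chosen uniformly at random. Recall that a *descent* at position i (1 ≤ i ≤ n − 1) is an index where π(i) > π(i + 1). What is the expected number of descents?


Write X = Σ X_I over i = 1, …, 81, with X_I the indicator of one descent.
There are 81 indicators.
For each fixed i, the pair (π(i), π(i+1)) is a uniformly random ordered pair of distinct values from {1, …, 82}; by symmetry P[π(i) > π(i+1)] = 1/2.
By linearity: E[X] = 81 · (1/2) = (82 − 1) · (1/2) = 81/2 ≈ 40.500.

E[X] = 81/2 = 40.500.


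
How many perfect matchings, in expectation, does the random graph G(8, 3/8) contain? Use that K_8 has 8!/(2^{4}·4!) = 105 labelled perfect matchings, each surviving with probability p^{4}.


K_8 has 8!/(2^{4}·4!) = 105 labelled perfect matchings.
For each such perfect matching H, let X_H = 1 if all 4 edges of H are present in G. Then P[X_H = 1] = p^{4} = (3/8)^{4} = 81/4096.
Summing the indicators: E[X] = Σ_H E[X_H] = 105 · p^{4} = 105 · 81/4096 = 8505/4096.
Numerically: E[X] ≈ 2.076.

E[X] = 105 · (3/8)^{4} = 8505/4096 ≈ 2.076.


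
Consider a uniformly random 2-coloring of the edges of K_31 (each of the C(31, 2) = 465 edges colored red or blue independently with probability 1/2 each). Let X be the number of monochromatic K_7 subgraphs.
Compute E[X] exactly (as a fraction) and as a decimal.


Let X = Σ_S X_S over the C(31, 7) = 2629575 subsets S of size 7, where X_S = 1 if the K_7 on S is monochromatic.
For a fixed S, the K_7 on S has C(7, 2) = 21 edges. P[all 21 edges red] = (1/2)^21, and likewise for blue, so P[monochromatic] = 2·(1/2)^21 = 2^{1 − 21} = 1/1048576.
By linearity: E[X] = C(31, 7) · 2^{1 − 21} = 2629575 · 1/1048576 = 2629575/1048576.
Numerically: E[X] ≈ 2.508.

E[X] = C(31,7)·2^(1−C(7,2)) = 2629575/1048576 ≈ 2.508.


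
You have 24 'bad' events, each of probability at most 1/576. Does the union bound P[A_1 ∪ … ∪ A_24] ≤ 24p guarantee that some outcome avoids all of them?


Union bound: P[∪_{i=1}^{24} A_i] ≤ Σ_i P[A_i] ≤ 24·p = 24·(1/576) = 1/24.
Numerically: 1/24 ≈ 0.041667.
Is 1/24 < 1? YES.
Since P[∪ A_i] ≤ 1/24 < 1, the complement has P[∩ A_i^c] ≥ 1 − 1/24 = 23/24 > 0, so some outcome avoids every A_i.

24·p = 1/24 ≈ 0.041667; existence CERTIFIED by the union bound.


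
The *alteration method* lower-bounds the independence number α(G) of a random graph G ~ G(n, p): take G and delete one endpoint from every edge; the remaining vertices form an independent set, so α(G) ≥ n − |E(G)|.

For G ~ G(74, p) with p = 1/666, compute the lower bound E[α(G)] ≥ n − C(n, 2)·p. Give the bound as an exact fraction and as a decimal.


E[|E(G)|] = C(74, 2)·p = 2701 · (1/666) = 73/18.
E[α(G)] ≥ n − E[|E(G)|] = 74 − 73/18 = 1259/18.
Numerically: ≈ 69.944444.
(This is only a lower bound; the true E[α(G)] may be larger.)

E[α(G)] ≥ 1259/18 ≈ 69.944444.


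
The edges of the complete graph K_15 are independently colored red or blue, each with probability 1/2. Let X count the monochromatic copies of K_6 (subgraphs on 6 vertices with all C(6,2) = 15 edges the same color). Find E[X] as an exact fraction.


Let X = Σ_S X_S over the C(15, 6) = 5005 subsets S of size 6, where X_S = 1 if the K_6 on S is monochromatic.
For a fixed S, the K_6 on S has C(6, 2) = 15 edges. P[all 15 edges red] = (1/2)^15, and likewise for blue, so P[monochromatic] = 2·(1/2)^15 = 2^{1 − 15} = 1/16384.
By linearity: E[X] = C(15, 6) · 2^{1 − 15} = 5005 · 1/16384 = 5005/16384.
Numerically: E[X] ≈ 0.305.

E[X] = C(15,6)·2^(1−C(6,2)) = 5005/16384 ≈ 0.305.


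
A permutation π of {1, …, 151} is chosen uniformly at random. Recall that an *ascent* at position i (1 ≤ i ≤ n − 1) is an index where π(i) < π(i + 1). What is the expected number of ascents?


Write X = Σ X_I over i = 1, …, 150, with X_I the indicator of one ascent.
There are 150 indicators.
For each fixed i, the pair (π(i), π(i+1)) is a uniformly random ordered pair of distinct values from {1, …, 151}; by symmetry P[π(i) < π(i+1)] = 1/2.
By linearity: E[X] = 150 · (1/2) = (151 − 1) · (1/2) = 75 ≈ 75.000000.

E[X] = 75 = 75.000000.


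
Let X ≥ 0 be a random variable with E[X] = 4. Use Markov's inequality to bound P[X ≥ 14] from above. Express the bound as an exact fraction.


μ = E[X] = 4, a = 14.
Markov: P[X ≥ 14] ≤ μ/a = (4)/14 = 2/7.
Numerically: ≈ 0.285714.
(Since a = 14 > μ = 4.000000, the bound 2/7 is < 1 and informative.)

P[X ≥ 14] ≤ 2/7 ≈ 0.285714.


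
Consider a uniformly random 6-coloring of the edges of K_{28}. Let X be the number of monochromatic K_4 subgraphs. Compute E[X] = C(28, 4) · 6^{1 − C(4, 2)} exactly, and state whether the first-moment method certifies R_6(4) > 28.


E[X] = C(28, 4) · 6^{1 − 6} = 20475 · 6^{−5} = 20475/7776.
As a reduced fraction: E[X] = 2275/864 ≈ 2.6331.
Is E[X] < 1? NO.
Since E[X] ≥ 1, the first-moment bound is inconclusive at n = 28; it does NOT by itself certify R_6(4) > 28.

E[X] = 2275/864 ≈ 2.6331; E[X] ≥ 1; first-moment method inconclusive here.


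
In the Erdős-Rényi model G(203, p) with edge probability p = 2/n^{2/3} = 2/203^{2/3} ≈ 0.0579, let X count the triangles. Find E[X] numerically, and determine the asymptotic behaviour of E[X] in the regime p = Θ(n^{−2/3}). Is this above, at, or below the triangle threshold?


Number of potential triangles: C(203, 3) = 1373701.
Each occurs with probability p³ ≈ (0.0579)³ ≈ 1.94132e-04.
By linearity: E[X] = C(203, 3)·p³ ≈ 1373701 · 1.94132e-04 ≈ 266.680.
Since α = 2/3 < 1, p = c/n^{2/3} ≫ 1/n is above the triangle threshold p ~ 1/n. Asymptotically E[X] ~ (c³/6)·n^{3(1−α)} = (2³/6)·n^{1} → ∞; triangles are abundant w.h.p.

E[X] ≈ 266.680; in regime p = Θ(1/n^{2/3}) E[X] diverges (above the triangle threshold p ~ 1/n).


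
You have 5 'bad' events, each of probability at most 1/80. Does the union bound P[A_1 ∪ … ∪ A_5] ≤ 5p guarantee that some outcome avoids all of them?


Union bound: P[∪_{i=1}^{5} A_i] ≤ Σ_i P[A_i] ≤ 5·p = 5·(1/80) = 1/16.
Numerically: 1/16 ≈ 0.0625.
Is 1/16 < 1? YES.
Since P[∪ A_i] ≤ 1/16 < 1, the complement has P[∩ A_i^c] ≥ 1 − 1/16 = 15/16 > 0, so some outcome avoids every A_i.

5·p = 1/16 ≈ 0.0625; existence CERTIFIED by the union bound.


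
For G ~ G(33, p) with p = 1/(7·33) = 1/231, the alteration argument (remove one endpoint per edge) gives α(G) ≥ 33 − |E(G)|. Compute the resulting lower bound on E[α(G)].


E[|E(G)|] = C(33, 2)·p = 528 · (1/231) = 16/7.
E[α(G)] ≥ n − E[|E(G)|] = 33 − 16/7 = 215/7.
Numerically: ≈ 30.714.
(This is only a lower bound; the true E[α(G)] may be larger.)

E[α(G)] ≥ 215/7 ≈ 30.714.


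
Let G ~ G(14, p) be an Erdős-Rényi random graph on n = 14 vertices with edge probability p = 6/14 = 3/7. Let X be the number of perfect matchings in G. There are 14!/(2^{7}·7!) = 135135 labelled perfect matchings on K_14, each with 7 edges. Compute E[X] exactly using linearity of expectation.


K_14 has 14!/(2^{7}·7!) = 135135 labelled perfect matchings.
For each such perfect matching H, let X_H = 1 if all 7 edges of H are present in G. Then P[X_H = 1] = p^{7} = (3/7)^{7} = 2187/823543.
Summing the indicators: E[X] = Σ_H E[X_H] = 135135 · p^{7} = 135135 · 2187/823543 = 42220035/117649.
Numerically: E[X] ≈ 358.86.

E[X] = 135135 · (3/7)^{7} = 42220035/117649 ≈ 358.86.


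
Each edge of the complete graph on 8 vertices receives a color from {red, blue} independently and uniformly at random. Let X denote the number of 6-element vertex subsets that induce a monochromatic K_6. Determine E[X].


Let X = Σ_S X_S over the C(8, 6) = 28 subsets S of size 6, where X_S = 1 if the K_6 on S is monochromatic.
For a fixed S, the K_6 on S has C(6, 2) = 15 edges. P[all 15 edges red] = (1/2)^15, and likewise for blue, so P[monochromatic] = 2·(1/2)^15 = 2^{1 − 15} = 1/16384.
By linearity: E[X] = C(8, 6) · 2^{1 − 15} = 28 · 1/16384 = 7/4096.
Numerically: E[X] ≈ 0.0017.

E[X] = C(8,6)·2^(1−C(6,2)) = 7/4096 ≈ 0.0017.


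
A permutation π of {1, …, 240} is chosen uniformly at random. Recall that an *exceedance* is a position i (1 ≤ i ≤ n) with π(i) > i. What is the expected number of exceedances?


Write X = Σ_{i=1}^{240} X_i, where X_i = 1_{π(i) > i}.
For each fixed i, π(i) is uniform over {1, …, 240} (marginal of a uniform permutation), so P[π(i) > i] = (n − i)/n. Summing: Σ_{i=1}^{240} (n − i)/n = (0 + 1 + … + 239)/240 = 240(240 − 1)/(2·240) = (240 − 1)/2.
Hence E[X] = Σ_{i=1}^{240} (240 − i)/240 = 239/2 ≈ 119.500.

E[X] = 239/2 = 119.500.


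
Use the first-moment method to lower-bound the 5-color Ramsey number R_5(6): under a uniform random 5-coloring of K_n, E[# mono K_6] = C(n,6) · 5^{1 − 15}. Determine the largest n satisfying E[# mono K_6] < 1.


We need C(n, 6) · 5^{1 − 15} < 1, i.e. C(n, 6) < 5^{15 − 1} = 6103515625.
Check values of n near the boundary:
  n = 129: C(129, 6) = 5688177600; 5688177600 < 6103515625? YES
  n = 130: C(130, 6) = 5963412000; 5963412000 < 6103515625? YES
  n = 131: C(131, 6) = 6249655776; 6249655776 < 6103515625? NO
  n = 132: C(132, 6) = 6547258432; 6547258432 < 6103515625? NO
The largest n with C(n, 6) < 6103515625 is n = 130 (where E[X] = 47707296/48828125 ≈ 0.9770454). Hence R_5(6) > 130, i.e. R_5(6) ≥ 131.

Largest n = 130; hence R_5(6) > 130.


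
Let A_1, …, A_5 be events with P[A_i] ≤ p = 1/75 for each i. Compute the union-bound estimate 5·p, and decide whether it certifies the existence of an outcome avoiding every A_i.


Union bound: P[∪_{i=1}^{5} A_i] ≤ Σ_i P[A_i] ≤ 5·p = 5·(1/75) = 1/15.
Numerically: 1/15 ≈ 0.0666667.
Is 1/15 < 1? YES.
Since P[∪ A_i] ≤ 1/15 < 1, the complement has P[∩ A_i^c] ≥ 1 − 1/15 = 14/15 > 0, so some outcome avoids every A_i.

5·p = 1/15 ≈ 0.0666667; existence CERTIFIED by the union bound.


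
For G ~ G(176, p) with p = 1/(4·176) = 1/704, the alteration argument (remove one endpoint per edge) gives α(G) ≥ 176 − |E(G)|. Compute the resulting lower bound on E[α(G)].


E[|E(G)|] = C(176, 2)·p = 15400 · (1/704) = 175/8.
E[α(G)] ≥ n − E[|E(G)|] = 176 − 175/8 = 1233/8.
Numerically: ≈ 154.125000.
(This is only a lower bound; the true E[α(G)] may be larger.)

E[α(G)] ≥ 1233/8 ≈ 154.125000.


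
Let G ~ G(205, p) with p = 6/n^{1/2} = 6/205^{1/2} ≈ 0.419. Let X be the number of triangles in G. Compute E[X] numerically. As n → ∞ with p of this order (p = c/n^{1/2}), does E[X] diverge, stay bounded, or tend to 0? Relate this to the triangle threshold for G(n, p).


Number of potential triangles: C(205, 3) = 1414910.
Each occurs with probability p³ ≈ (0.419)³ ≈ 7.35907e-02.
By linearity: E[X] = C(205, 3)·p³ ≈ 1414910 · 7.35907e-02 ≈ 104124.223.
Since α = 1/2 < 1, p = c/n^{1/2} ≫ 1/n is above the triangle threshold p ~ 1/n. Asymptotically E[X] ~ (c³/6)·n^{3(1−α)} = (6³/6)·n^{1.5} → ∞; triangles are abundant w.h.p.

E[X] ≈ 104124.223; in regime p = Θ(1/n^{1/2}) E[X] diverges (above the triangle threshold p ~ 1/n).


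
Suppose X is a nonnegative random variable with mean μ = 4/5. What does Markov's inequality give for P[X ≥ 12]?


μ = E[X] = 4/5, a = 12.
Markov: P[X ≥ 12] ≤ μ/a = (4/5)/12 = 1/15.
Numerically: ≈ 0.066667.
(Since a = 12 > μ = 0.800000, the bound 1/15 is < 1 and informative.)

P[X ≥ 12] ≤ 1/15 ≈ 0.066667.


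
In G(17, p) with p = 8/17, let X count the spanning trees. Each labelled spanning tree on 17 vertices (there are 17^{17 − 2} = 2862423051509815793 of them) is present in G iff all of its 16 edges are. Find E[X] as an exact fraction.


K_17 has 17^{17 − 2} = 2862423051509815793 labelled spanning trees.
For each such spanning tree H, let X_H = 1 if all 16 edges of H are present in G. Then P[X_H = 1] = p^{16} = (8/17)^{16} = 281474976710656/48661191875666868481.
Summing the indicators: E[X] = Σ_H E[X_H] = 2862423051509815793 · p^{16} = 2862423051509815793 · 281474976710656/48661191875666868481 = 281474976710656/17.
Numerically: E[X] ≈ 1.6557e+13.

E[X] = 2862423051509815793 · (8/17)^{16} = 281474976710656/17 ≈ 1.6557e+13.


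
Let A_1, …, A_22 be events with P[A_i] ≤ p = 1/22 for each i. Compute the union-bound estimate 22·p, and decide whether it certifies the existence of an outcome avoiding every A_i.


Union bound: P[∪_{i=1}^{22} A_i] ≤ Σ_i P[A_i] ≤ 22·p = 22·(1/22) = 1.
Numerically: 1 ≈ 1.000000.
Is 1 < 1? NO.
Since the bound 1 is ≥ 1, the union bound is uninformative here; it does NOT by itself certify existence.

22·p = 1 ≈ 1.000000; existence NOT certified by the union bound.


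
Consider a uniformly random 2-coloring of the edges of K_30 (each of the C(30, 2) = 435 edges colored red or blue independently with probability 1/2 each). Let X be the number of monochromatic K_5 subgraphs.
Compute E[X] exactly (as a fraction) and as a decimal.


Let X = Σ_S X_S over the C(30, 5) = 142506 subsets S of size 5, where X_S = 1 if the K_5 on S is monochromatic.
For a fixed S, the K_5 on S has C(5, 2) = 10 edges. P[all 10 edges red] = (1/2)^10, and likewise for blue, so P[monochromatic] = 2·(1/2)^10 = 2^{1 − 10} = 1/512.
Summing: E[X] = C(30, 5) · 2^{1 − 10} = 142506 · 1/512 = 71253/256.
Numerically: E[X] ≈ 278.332.

E[X] = C(30,5)·2^(1−C(5,2)) = 71253/256 ≈ 278.332.


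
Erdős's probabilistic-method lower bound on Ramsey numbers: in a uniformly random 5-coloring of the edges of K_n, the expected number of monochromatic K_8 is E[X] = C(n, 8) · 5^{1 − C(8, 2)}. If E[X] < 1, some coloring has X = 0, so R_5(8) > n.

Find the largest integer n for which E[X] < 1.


We need C(n, 8) · 5^{1 − 28} < 1, i.e. C(n, 8) < 5^{28 − 1} = 7450580596923828125.
Check values of n near the boundary:
  n = 860: C(860, 8) = 7182671140665308145; 7182671140665308145 < 7450580596923828125? YES
  n = 861: C(861, 8) = 7250034996615275865; 7250034996615275865 < 7450580596923828125? YES
  n = 862: C(862, 8) = 7317951015318931845; 7317951015318931845 < 7450580596923828125? YES
  n = 863: C(863, 8) = 7386423071602617757; 7386423071602617757 < 7450580596923828125? YES
  n = 864: C(864, 8) = 7455455062926006708; 7455455062926006708 < 7450580596923828125? NO
The largest n with C(n, 8) < 7450580596923828125 is n = 863 (where E[X] = 7386423071602617757/7450580596923828125 ≈ 0.9914). Hence R_5(8) > 863, i.e. R_5(8) ≥ 864.

Largest n = 863; hence R_5(8) > 863.


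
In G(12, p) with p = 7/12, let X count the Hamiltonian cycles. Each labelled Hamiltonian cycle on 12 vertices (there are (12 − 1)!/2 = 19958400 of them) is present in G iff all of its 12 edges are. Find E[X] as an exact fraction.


K_12 has (12 − 1)!/2 = 19958400 labelled Hamiltonian cycles.
For each such Hamiltonian cycle H, let X_H = 1 if all 12 edges of H are present in G. Then P[X_H = 1] = p^{12} = (7/12)^{12} = 13841287201/8916100448256.
By linearity of expectation: E[X] = Σ_H E[X_H] = 19958400 · p^{12} = 19958400 · 13841287201/8916100448256 = 26644477861925/859963392.
Numerically: E[X] ≈ 3.098e+04.

E[X] = 19958400 · (7/12)^{12} = 26644477861925/859963392 ≈ 3.098e+04.


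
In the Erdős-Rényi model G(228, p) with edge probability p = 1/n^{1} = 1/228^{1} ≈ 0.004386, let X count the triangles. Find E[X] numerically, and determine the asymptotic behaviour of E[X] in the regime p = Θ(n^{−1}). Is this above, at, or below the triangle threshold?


Number of potential triangles: C(228, 3) = 1949476.
Each occurs with probability p³ ≈ (0.004386)³ ≈ 8.437144e-08.
By linearity: E[X] = C(228, 3)·p³ ≈ 1949476 · 8.437144e-08 ≈ 0.1645.
Here α = 1, so p = 1/n is exactly at the triangle threshold p ~ 1/n. Asymptotically E[X] → c³/6 = 1³/6 = 1/6 ≈ 0.1667, a bounded constant. In this regime the triangle count is asymptotically Poisson(c³/6).

E[X] ≈ 0.1645; in regime p = Θ(1/n^{1}) E[X] stays bounded (at the triangle threshold p ~ 1/n).


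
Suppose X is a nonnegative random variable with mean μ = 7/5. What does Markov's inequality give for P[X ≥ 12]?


μ = E[X] = 7/5, a = 12.
Markov: P[X ≥ 12] ≤ μ/a = (7/5)/12 = 7/60.
Numerically: ≈ 0.117.
(Since a = 12 > μ = 1.400, the bound 7/60 is < 1 and informative.)

P[X ≥ 12] ≤ 7/60 ≈ 0.117.


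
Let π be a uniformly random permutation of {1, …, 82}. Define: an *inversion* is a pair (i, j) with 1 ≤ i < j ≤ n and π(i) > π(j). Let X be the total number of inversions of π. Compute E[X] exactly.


Write X = Σ X_I over the C(82, 2) = 3321 pairs i < j, with X_I the indicator of one inversion.
There are 3321 indicators.
For each fixed pair i < j, the values π(i) and π(j) are two distinct elements of {1, …, 82} in uniformly random order; by symmetry P[π(i) > π(j)] = 1/2.
By linearity: E[X] = 3321 · (1/2) = C(82, 2) · (1/2) = 3321/2 = 3321/2 ≈ 1660.5000.

E[X] = 3321/2 = 1660.5000.


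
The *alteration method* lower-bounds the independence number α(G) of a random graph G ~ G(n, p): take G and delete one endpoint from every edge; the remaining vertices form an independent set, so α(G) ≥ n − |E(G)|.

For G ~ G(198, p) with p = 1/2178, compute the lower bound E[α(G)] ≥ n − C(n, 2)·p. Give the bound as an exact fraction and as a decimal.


E[|E(G)|] = C(198, 2)·p = 19503 · (1/2178) = 197/22.
E[α(G)] ≥ n − E[|E(G)|] = 198 − 197/22 = 4159/22.
Numerically: ≈ 189.0455.
(This is only a lower bound; the true E[α(G)] may be larger.)

E[α(G)] ≥ 4159/22 ≈ 189.0455.


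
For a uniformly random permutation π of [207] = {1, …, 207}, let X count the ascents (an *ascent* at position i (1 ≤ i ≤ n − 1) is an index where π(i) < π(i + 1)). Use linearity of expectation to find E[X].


Write X = Σ X_I over i = 1, …, 206, with X_I the indicator of one ascent.
There are 206 indicators.
For each fixed i, the pair (π(i), π(i+1)) is a uniformly random ordered pair of distinct values from {1, …, 207}; by symmetry P[π(i) < π(i+1)] = 1/2.
By linearity: E[X] = 206 · (1/2) = (207 − 1) · (1/2) = 103 ≈ 103.00000.

E[X] = 103 = 103.00000.


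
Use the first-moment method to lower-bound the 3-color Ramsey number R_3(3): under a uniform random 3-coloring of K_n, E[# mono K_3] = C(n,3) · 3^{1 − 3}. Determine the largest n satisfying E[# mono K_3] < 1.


We need C(n, 3) · 3^{1 − 3} < 1, i.e. C(n, 3) < 3^{3 − 1} = 9.
Check values of n near the boundary:
  n = 3: C(3, 3) = 1; 1 < 9? YES
  n = 4: C(4, 3) = 4; 4 < 9? YES
  n = 5: C(5, 3) = 10; 10 < 9? NO
The largest n with C(n, 3) < 9 is n = 4 (where E[X] = 4/9 ≈ 0.4444). Hence R_3(3) > 4, i.e. R_3(3) ≥ 5.

Largest n = 4; hence R_3(3) > 4.


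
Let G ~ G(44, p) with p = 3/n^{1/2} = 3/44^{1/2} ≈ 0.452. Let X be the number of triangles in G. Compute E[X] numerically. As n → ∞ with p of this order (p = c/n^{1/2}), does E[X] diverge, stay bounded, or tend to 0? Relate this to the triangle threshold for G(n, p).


Number of potential triangles: C(44, 3) = 13244.
Each occurs with probability p³ ≈ (0.452)³ ≈ 9.25092e-02.
By linearity: E[X] = C(44, 3)·p³ ≈ 13244 · 9.25092e-02 ≈ 1225.191.
Since α = 1/2 < 1, p = c/n^{1/2} ≫ 1/n is above the triangle threshold p ~ 1/n. Asymptotically E[X] ~ (c³/6)·n^{3(1−α)} = (3³/6)·n^{1.5} → ∞; triangles are abundant w.h.p.

E[X] ≈ 1225.191; in regime p = Θ(1/n^{1/2}) E[X] diverges (above the triangle threshold p ~ 1/n).


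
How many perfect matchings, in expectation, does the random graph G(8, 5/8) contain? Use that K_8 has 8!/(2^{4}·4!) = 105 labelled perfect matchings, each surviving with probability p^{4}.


K_8 has 8!/(2^{4}·4!) = 105 labelled perfect matchings.
For each such perfect matching H, let X_H = 1 if all 4 edges of H are present in G. Then P[X_H = 1] = p^{4} = (5/8)^{4} = 625/4096.
Summing the indicators: E[X] = Σ_H E[X_H] = 105 · p^{4} = 105 · 625/4096 = 65625/4096.
Numerically: E[X] ≈ 16.022.

E[X] = 105 · (5/8)^{4} = 65625/4096 ≈ 16.022.


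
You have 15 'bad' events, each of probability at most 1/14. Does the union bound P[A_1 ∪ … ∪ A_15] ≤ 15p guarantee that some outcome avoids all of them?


Union bound: P[∪_{i=1}^{15} A_i] ≤ Σ_i P[A_i] ≤ 15·p = 15·(1/14) = 15/14.
Numerically: 15/14 ≈ 1.0714.
Is 15/14 < 1? NO.
Since the bound 15/14 is ≥ 1, the union bound is uninformative here; it does NOT by itself certify existence.

15·p = 15/14 ≈ 1.0714; existence NOT certified by the union bound.


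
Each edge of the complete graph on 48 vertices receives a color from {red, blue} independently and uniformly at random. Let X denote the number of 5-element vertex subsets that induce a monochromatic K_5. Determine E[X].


Let X = Σ_S X_S over the C(48, 5) = 1712304 subsets S of size 5, where X_S = 1 if the K_5 on S is monochromatic.
For a fixed S, the K_5 on S has C(5, 2) = 10 edges. P[all 10 edges red] = (1/2)^10, and likewise for blue, so P[monochromatic] = 2·(1/2)^10 = 2^{1 − 10} = 1/512.
By linearity: E[X] = C(48, 5) · 2^{1 − 10} = 1712304 · 1/512 = 107019/32.
Numerically: E[X] ≈ 3344.3438.

E[X] = C(48,5)·2^(1−C(5,2)) = 107019/32 ≈ 3344.3438.


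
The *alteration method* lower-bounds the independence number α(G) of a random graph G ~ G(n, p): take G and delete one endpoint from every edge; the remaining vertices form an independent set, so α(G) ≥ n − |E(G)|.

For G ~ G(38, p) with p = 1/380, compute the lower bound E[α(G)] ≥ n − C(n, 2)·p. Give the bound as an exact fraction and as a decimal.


E[|E(G)|] = C(38, 2)·p = 703 · (1/380) = 37/20.
E[α(G)] ≥ n − E[|E(G)|] = 38 − 37/20 = 723/20.
Numerically: ≈ 36.15000.
(This is only a lower bound; the true E[α(G)] may be larger.)

E[α(G)] ≥ 723/20 ≈ 36.15000.
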